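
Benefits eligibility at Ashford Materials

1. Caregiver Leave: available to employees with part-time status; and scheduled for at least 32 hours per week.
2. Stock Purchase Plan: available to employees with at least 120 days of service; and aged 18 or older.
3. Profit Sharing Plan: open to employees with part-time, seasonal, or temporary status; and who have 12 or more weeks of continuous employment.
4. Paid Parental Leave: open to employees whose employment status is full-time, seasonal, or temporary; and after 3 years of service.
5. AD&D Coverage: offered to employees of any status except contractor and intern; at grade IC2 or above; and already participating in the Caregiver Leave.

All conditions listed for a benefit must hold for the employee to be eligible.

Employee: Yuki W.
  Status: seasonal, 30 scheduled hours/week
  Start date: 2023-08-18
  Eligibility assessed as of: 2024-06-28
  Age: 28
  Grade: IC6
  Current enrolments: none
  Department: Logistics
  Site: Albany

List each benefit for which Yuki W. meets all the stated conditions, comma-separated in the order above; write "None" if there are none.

Service from 2023-08-18 to 2024-06-28: 315 days.
Caregiver Leave — status seasonal ✗ (requires part-time) → not eligible.
Stock Purchase Plan — service 315 days ≥ 120 days ✓; age 28 ≥ 18 ✓ → eligible.
Profit Sharing Plan — status seasonal ✓; service 315 days ≥ 12 weeks (≈84 days) ✓ → eligible.
Paid Parental Leave — status seasonal ✓; service 315 days < 3 years (≈1095 days) ✗ → not eligible.
AD&D Coverage — status seasonal ✓ (not excluded); grade IC6 ≥ IC2 ✓; not enrolled in Caregiver Leave ✗ → not eligible.

Stock Purchase Plan, Profit Sharing Plan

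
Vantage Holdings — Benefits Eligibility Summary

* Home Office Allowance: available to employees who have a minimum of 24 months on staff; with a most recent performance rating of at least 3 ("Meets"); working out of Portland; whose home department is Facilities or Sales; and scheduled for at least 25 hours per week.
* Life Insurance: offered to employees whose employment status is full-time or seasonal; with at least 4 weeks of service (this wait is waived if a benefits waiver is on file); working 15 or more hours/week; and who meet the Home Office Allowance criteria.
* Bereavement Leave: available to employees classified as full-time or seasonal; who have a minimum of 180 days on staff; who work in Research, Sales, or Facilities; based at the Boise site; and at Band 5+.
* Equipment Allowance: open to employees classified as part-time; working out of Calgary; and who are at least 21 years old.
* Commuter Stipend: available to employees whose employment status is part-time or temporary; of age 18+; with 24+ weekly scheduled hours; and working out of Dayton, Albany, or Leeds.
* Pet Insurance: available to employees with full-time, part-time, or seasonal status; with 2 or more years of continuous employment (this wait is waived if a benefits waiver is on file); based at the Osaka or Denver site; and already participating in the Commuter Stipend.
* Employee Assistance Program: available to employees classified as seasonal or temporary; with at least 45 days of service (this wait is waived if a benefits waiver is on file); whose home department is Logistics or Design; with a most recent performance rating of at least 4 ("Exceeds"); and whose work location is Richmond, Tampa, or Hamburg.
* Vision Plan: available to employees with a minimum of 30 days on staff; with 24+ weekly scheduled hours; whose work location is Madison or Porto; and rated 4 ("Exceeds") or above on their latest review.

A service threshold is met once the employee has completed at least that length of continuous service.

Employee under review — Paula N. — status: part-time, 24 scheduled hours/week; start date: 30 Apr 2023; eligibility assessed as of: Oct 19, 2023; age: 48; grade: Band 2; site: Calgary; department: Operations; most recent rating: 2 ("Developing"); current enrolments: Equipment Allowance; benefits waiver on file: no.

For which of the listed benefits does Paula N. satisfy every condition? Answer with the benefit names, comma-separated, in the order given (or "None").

Service from 30 Apr 2023 to Oct 19, 2023: 172 days.
Home Office Allowance — service 172 days < 24 months (≈720 days) ✗ → not eligible.
Life Insurance — status part-time ✗ (requires full-time or seasonal) → not eligible.
Bereavement Leave — status part-time ✗ (requires full-time or seasonal) → not eligible.
Equipment Allowance — status part-time ✓; site Calgary ✓; age 48 ≥ 21 ✓ → eligible.
Commuter Stipend — status part-time ✓; age 48 ≥ 18 ✓; 24 hrs/wk ≥ 24 ✓; site Calgary ✗ (not Dayton, Albany, or Leeds) → not eligible.
Pet Insurance — status part-time ✓; no waiver, service 172 days < 2 years (≈730 days) ✗ → not eligible.
Employee Assistance Program — status part-time ✗ (requires seasonal or temporary) → not eligible.
Vision Plan — service 172 days ≥ 30 days ✓; 24 hrs/wk ≥ 24 ✓; site Calgary ✗ (not Madison or Porto) → not eligible.

Equipment Allowance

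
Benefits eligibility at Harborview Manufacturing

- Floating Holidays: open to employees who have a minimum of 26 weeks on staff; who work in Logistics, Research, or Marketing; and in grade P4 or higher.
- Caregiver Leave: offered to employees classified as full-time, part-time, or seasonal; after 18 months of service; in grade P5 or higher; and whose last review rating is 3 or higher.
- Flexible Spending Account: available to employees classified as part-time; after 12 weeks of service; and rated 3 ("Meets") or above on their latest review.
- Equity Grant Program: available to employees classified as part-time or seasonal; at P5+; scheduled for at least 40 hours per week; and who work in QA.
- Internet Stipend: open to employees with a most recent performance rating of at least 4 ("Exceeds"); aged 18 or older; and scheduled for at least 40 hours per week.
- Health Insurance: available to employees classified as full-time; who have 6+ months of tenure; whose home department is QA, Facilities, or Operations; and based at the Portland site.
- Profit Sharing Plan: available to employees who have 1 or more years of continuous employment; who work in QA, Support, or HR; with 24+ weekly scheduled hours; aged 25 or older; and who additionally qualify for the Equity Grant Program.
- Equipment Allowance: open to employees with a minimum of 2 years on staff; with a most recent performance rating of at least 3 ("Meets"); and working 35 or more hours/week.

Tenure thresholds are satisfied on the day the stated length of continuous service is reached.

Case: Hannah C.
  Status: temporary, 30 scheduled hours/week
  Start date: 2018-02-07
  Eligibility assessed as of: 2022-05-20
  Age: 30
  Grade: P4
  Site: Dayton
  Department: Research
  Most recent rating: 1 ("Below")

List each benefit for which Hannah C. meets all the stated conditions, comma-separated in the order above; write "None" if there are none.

Service from 2018-02-07 to 2022-05-20: 1563 days.
Floating Holidays — service 1563 days ≥ 26 weeks (≈182 days) ✓; dept Research ✓; grade P4 ≥ P4 ✓ → eligible.
Caregiver Leave — status temporary ✗ (requires full-time, part-time, or seasonal) → not eligible.
Flexible Spending Account — status temporary ✗ (requires part-time) → not eligible.
Equity Grant Program — status temporary ✗ (requires part-time or seasonal) → not eligible.
Internet Stipend — rating 1 < 4 ✗ → not eligible.
Health Insurance — status temporary ✗ (requires full-time) → not eligible.
Profit Sharing Plan — service 1563 days ≥ 1 year (≈365 days) ✓; dept Research ✗ → not eligible.
Equipment Allowance — service 1563 days ≥ 2 years (≈730 days) ✓; rating 1 < 3 ✗ → not eligible.

Floating Holidays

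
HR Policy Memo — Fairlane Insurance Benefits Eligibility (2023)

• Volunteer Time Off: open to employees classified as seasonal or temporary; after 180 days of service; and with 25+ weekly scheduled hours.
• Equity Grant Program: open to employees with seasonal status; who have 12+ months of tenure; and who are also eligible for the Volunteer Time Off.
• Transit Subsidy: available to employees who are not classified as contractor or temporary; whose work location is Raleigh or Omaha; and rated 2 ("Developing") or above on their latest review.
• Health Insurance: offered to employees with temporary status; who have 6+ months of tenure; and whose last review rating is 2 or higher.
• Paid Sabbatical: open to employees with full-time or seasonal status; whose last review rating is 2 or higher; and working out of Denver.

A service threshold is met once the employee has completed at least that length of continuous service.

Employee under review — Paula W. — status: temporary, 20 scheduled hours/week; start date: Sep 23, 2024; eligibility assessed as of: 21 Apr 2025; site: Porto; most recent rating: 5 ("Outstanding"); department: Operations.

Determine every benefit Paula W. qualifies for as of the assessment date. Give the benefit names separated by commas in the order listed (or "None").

Service from Sep 23, 2024 to 21 Apr 2025: 210 days.
Volunteer Time Off — status temporary ✓; service 210 days ≥ 180 days ✓; 20 hrs/wk < 25 ✗ → not eligible.
Equity Grant Program — status temporary ✗ (requires seasonal) → not eligible.
Transit Subsidy — status temporary ✗ (excluded) → not eligible.
Health Insurance — status temporary ✓; service 210 days ≥ 6 months (≈180 days) ✓; rating 5 ≥ 2 ✓ → eligible.
Paid Sabbatical — status temporary ✗ (requires full-time or seasonal) → not eligible.

Health Insurance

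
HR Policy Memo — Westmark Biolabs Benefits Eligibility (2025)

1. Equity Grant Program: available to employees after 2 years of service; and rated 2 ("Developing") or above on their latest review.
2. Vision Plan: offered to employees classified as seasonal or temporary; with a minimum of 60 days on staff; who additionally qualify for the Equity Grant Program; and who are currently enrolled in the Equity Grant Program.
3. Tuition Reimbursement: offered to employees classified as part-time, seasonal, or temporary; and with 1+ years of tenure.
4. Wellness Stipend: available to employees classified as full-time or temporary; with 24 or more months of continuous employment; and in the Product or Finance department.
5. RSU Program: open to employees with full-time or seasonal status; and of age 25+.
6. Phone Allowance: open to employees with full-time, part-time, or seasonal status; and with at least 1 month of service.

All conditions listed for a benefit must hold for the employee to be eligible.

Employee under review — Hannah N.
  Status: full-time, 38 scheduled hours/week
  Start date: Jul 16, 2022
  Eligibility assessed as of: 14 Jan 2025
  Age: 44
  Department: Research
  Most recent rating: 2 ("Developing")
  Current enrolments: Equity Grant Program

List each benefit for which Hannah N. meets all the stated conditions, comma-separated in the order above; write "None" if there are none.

Equity Grant Program, RSU Program, Phone Allowance

Service from Jul 16, 2022 to 14 Jan 2025: 913 days.
Equity Grant Program — service 913 days ≥ 2 years (≈730 days) ✓; rating 2 ≥ 2 ✓ → eligible.
Vision Plan — status full-time ✗ (requires seasonal or temporary) → not eligible.
Tuition Reimbursement — status full-time ✗ (requires part-time, seasonal, or temporary) → not eligible.
Wellness Stipend — status full-time ✓; service 913 days ≥ 24 months (≈720 days) ✓; dept Research ✗ → not eligible.
RSU Program — status full-time ✓; age 44 ≥ 25 ✓ → eligible.
Phone Allowance — status full-time ✓; service 913 days ≥ 1 month (≈30 days) ✓ → eligible.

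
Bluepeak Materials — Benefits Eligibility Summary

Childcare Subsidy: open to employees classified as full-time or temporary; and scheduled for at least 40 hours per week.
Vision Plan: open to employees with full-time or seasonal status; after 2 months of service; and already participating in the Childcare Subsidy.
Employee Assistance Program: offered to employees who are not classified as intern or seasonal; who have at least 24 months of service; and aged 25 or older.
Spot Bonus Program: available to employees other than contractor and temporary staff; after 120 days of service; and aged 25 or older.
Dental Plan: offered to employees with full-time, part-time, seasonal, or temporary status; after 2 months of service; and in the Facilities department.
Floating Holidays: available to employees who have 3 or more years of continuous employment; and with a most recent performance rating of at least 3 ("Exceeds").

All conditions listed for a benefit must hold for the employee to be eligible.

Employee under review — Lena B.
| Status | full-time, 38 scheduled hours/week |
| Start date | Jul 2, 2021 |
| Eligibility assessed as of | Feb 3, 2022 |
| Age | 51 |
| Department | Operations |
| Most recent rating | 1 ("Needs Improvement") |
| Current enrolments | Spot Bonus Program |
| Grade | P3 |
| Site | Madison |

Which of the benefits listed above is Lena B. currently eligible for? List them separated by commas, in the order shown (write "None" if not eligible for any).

Spot Bonus Program

Service from Jul 2, 2021 to Feb 3, 2022: 216 days.
Childcare Subsidy — status full-time ✓; 38 hrs/wk < 40 ✗ → not eligible.
Vision Plan — status full-time ✓; service 216 days ≥ 2 months (≈60 days) ✓; not enrolled in Childcare Subsidy ✗ → not eligible.
Employee Assistance Program — status full-time ✓ (not excluded); service 216 days < 24 months (≈720 days) ✗ → not eligible.
Spot Bonus Program — status full-time ✓ (not excluded); service 216 days ≥ 120 days ✓; age 51 ≥ 25 ✓ → eligible.
Dental Plan — status full-time ✓; service 216 days ≥ 2 months (≈60 days) ✓; dept Operations ✗ → not eligible.
Floating Holidays — service 216 days < 3 years (≈1095 days) ✗ → not eligible.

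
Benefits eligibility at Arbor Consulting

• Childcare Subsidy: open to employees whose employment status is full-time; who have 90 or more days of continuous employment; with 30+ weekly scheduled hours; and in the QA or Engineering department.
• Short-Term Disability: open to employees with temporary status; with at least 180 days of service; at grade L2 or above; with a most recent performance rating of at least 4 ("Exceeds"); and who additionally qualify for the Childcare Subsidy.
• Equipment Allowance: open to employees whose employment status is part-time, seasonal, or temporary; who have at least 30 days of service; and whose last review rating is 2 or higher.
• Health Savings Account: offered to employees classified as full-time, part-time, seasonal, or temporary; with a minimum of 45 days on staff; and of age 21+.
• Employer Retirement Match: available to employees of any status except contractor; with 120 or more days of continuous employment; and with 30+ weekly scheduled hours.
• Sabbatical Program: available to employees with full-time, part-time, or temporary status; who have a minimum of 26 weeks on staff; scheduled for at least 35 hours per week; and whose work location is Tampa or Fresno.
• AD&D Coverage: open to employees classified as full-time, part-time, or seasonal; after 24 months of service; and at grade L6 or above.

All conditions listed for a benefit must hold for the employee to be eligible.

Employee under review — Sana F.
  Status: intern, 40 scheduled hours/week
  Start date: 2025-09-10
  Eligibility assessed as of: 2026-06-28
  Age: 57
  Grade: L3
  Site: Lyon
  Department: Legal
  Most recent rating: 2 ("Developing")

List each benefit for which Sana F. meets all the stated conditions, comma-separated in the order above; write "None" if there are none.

Service from 2025-09-10 to 2026-06-28: 291 days.
Childcare Subsidy — status intern ✗ (requires full-time) → not eligible.
Short-Term Disability — status intern ✗ (requires temporary) → not eligible.
Equipment Allowance — status intern ✗ (requires part-time, seasonal, or temporary) → not eligible.
Health Savings Account — status intern ✗ (requires full-time, part-time, seasonal, or temporary) → not eligible.
Employer Retirement Match — status intern ✓ (not excluded); service 291 days ≥ 120 days ✓; 40 hrs/wk ≥ 30 ✓ → eligible.
Sabbatical Program — status intern ✗ (requires full-time, part-time, or temporary) → not eligible.
AD&D Coverage — status intern ✗ (requires full-time, part-time, or seasonal) → not eligible.

Employer Retirement Match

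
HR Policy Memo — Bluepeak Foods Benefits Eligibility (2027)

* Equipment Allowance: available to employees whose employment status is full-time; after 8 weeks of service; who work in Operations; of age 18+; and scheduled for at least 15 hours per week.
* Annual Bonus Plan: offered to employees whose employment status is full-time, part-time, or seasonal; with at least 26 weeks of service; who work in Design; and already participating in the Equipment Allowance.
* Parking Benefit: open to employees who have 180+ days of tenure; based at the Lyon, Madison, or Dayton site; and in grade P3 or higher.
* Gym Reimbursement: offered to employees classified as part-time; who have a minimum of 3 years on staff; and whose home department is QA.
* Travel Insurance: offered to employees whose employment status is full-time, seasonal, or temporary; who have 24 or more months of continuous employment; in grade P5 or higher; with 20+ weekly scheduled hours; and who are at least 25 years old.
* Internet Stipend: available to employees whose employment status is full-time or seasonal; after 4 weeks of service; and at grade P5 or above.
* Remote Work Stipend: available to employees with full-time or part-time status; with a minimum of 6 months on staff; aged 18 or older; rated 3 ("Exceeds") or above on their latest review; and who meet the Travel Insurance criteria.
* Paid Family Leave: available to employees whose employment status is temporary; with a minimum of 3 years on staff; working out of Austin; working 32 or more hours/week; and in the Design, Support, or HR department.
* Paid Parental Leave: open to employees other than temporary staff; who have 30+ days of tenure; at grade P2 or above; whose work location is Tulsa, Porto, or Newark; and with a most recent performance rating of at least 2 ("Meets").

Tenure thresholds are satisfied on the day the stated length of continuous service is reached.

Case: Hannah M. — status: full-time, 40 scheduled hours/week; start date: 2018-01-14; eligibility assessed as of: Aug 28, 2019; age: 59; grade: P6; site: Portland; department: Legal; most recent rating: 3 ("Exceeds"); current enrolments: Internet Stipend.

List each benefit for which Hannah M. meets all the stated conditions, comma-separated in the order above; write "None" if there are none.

Service from 2018-01-14 to Aug 28, 2019: 591 days.
Equipment Allowance — status full-time ✓; service 591 days ≥ 8 weeks (≈56 days) ✓; dept Legal ✗ → not eligible.
Annual Bonus Plan — status full-time ✓; service 591 days ≥ 26 weeks (≈182 days) ✓; dept Legal ✗ → not eligible.
Parking Benefit — service 591 days ≥ 180 days ✓; site Portland ✗ (not Lyon, Madison, or Dayton) → not eligible.
Gym Reimbursement — status full-time ✗ (requires part-time) → not eligible.
Travel Insurance — status full-time ✓; service 591 days < 24 months (≈720 days) ✗ → not eligible.
Internet Stipend — status full-time ✓; service 591 days ≥ 4 weeks (≈28 days) ✓; grade P6 ≥ P5 ✓ → eligible.
Remote Work Stipend — status full-time ✓; service 591 days ≥ 6 months (≈180 days) ✓; age 59 ≥ 18 ✓; rating 3 ≥ 3 ✓; not eligible for Travel Insurance ✗ → not eligible.
Paid Family Leave — status full-time ✗ (requires temporary) → not eligible.
Paid Parental Leave — status full-time ✓ (not excluded); service 591 days ≥ 30 days ✓; grade P6 ≥ P2 ✓; site Portland ✗ (not Tulsa, Porto, or Newark) → not eligible.

Internet Stipend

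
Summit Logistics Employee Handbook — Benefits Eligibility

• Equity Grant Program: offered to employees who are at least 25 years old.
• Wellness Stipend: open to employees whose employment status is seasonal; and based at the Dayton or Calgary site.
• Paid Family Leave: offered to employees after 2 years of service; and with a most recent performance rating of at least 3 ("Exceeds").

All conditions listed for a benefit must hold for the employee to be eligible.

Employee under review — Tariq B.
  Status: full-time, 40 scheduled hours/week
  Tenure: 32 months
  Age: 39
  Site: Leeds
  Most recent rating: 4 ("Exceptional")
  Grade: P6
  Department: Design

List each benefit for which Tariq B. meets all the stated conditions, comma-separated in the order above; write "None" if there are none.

Equity Grant Program, Paid Family Leave

Equity Grant Program — age 39 ≥ 25 ✓ → eligible.
Wellness Stipend — status full-time ✗ (requires seasonal) → not eligible.
Paid Family Leave — service 32 months ≥ 2 years (≈730 days) ✓; rating 4 ≥ 3 ✓ → eligible.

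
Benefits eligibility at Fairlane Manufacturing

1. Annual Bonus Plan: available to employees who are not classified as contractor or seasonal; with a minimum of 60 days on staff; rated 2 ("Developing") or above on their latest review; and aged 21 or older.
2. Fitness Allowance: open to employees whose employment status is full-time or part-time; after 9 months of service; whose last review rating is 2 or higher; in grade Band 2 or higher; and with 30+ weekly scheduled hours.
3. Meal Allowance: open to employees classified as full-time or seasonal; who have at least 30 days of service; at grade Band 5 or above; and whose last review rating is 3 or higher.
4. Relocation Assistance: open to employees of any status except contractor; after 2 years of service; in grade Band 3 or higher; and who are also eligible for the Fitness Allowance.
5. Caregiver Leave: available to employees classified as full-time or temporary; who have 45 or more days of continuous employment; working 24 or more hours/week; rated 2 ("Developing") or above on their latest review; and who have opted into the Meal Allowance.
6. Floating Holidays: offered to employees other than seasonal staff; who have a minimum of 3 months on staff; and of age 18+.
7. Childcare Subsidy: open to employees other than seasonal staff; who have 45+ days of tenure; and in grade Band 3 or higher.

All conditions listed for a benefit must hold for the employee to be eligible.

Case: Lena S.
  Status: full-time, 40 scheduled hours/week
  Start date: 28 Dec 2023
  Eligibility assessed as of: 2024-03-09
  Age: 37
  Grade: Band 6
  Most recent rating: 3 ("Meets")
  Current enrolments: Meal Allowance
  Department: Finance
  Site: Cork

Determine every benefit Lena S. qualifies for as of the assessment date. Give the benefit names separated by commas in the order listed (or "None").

Service from 28 Dec 2023 to 2024-03-09: 72 days.
Annual Bonus Plan — status full-time ✓ (not excluded); service 72 days ≥ 60 days ✓; rating 3 ≥ 2 ✓; age 37 ≥ 21 ✓ → eligible.
Fitness Allowance — status full-time ✓; service 72 days < 9 months (≈270 days) ✗ → not eligible.
Meal Allowance — status full-time ✓; service 72 days ≥ 30 days ✓; grade Band 6 ≥ Band 5 ✓; rating 3 ≥ 3 ✓ → eligible.
Relocation Assistance — status full-time ✓ (not excluded); service 72 days < 2 years (≈730 days) ✗ → not eligible.
Caregiver Leave — status full-time ✓; service 72 days ≥ 45 days ✓; 40 hrs/wk ≥ 24 ✓; rating 3 ≥ 2 ✓; enrolled in Meal Allowance ✓ → eligible.
Floating Holidays — status full-time ✓ (not excluded); service 72 days < 3 months (≈90 days) ✗ → not eligible.
Childcare Subsidy — status full-time ✓ (not excluded); service 72 days ≥ 45 days ✓; grade Band 6 ≥ Band 3 ✓ → eligible.

Annual Bonus Plan, Meal Allowance, Caregiver Leave, Childcare Subsidy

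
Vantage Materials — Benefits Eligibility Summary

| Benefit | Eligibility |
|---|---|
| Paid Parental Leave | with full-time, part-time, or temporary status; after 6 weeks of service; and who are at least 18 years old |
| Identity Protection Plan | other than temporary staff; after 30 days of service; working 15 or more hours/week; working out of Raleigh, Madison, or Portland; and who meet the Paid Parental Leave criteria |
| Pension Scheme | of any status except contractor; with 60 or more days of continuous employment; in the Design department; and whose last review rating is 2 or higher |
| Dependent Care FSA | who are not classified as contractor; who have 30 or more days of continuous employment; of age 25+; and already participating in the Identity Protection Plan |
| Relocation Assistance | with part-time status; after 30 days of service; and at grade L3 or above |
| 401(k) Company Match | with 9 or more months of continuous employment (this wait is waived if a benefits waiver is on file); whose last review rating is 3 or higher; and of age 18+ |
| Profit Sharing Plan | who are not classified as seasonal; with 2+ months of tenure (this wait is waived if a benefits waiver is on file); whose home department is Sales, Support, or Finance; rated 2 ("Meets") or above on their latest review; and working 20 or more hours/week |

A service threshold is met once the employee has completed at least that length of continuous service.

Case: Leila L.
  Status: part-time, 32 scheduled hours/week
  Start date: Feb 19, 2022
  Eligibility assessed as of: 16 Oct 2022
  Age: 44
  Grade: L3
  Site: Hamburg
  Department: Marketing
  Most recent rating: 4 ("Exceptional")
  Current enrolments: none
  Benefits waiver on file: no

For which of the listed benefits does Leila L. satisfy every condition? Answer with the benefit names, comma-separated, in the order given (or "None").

Paid Parental Leave, Relocation Assistance

Service from Feb 19, 2022 to 16 Oct 2022: 239 days.
Paid Parental Leave — status part-time ✓; service 239 days ≥ 6 weeks (≈42 days) ✓; age 44 ≥ 18 ✓ → eligible.
Identity Protection Plan — status part-time ✓ (not excluded); service 239 days ≥ 30 days ✓; 32 hrs/wk ≥ 15 ✓; site Hamburg ✗ (not Raleigh, Madison, or Portland) → not eligible.
Pension Scheme — status part-time ✓ (not excluded); service 239 days ≥ 60 days ✓; dept Marketing ✗ → not eligible.
Dependent Care FSA — status part-time ✓ (not excluded); service 239 days ≥ 30 days ✓; age 44 ≥ 25 ✓; not enrolled in Identity Protection Plan ✗ → not eligible.
Relocation Assistance — status part-time ✓; service 239 days ≥ 30 days ✓; grade L3 ≥ L3 ✓ → eligible.
401(k) Company Match — no waiver, service 239 days < 9 months (≈270 days) ✗ → not eligible.
Profit Sharing Plan — status part-time ✓ (not excluded); no waiver, service 239 days ≥ 2 months (≈60 days) ✓; dept Marketing ✗ → not eligible.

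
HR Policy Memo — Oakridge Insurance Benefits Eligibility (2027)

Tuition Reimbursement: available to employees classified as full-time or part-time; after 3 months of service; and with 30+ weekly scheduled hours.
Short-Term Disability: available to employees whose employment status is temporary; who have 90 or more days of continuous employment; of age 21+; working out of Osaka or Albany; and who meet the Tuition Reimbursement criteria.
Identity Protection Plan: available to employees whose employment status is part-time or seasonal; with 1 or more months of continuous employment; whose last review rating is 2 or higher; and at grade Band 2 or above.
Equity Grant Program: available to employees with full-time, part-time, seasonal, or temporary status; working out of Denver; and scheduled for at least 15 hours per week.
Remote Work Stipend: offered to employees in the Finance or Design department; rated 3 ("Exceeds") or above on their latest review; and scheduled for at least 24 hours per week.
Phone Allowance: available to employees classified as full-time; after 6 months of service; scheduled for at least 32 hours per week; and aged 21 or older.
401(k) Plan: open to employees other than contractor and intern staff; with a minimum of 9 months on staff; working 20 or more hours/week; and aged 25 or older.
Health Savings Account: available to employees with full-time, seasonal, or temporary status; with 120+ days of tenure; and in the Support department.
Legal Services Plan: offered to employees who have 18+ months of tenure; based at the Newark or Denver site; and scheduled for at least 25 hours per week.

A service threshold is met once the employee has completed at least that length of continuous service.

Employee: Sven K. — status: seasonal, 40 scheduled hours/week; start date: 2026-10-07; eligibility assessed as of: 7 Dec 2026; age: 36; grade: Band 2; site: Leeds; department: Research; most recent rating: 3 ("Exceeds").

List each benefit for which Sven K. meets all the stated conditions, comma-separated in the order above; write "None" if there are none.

Service from 2026-10-07 to 7 Dec 2026: 61 days.
Tuition Reimbursement — status seasonal ✗ (requires full-time or part-time) → not eligible.
Short-Term Disability — status seasonal ✗ (requires temporary) → not eligible.
Identity Protection Plan — status seasonal ✓; service 61 days ≥ 1 month (≈30 days) ✓; rating 3 ≥ 2 ✓; grade Band 2 ≥ Band 2 ✓ → eligible.
Equity Grant Program — status seasonal ✓; site Leeds ✗ (not Denver) → not eligible.
Remote Work Stipend — dept Research ✗ → not eligible.
Phone Allowance — status seasonal ✗ (requires full-time) → not eligible.
401(k) Plan — status seasonal ✓ (not excluded); service 61 days < 9 months (≈270 days) ✗ → not eligible.
Health Savings Account — status seasonal ✓; service 61 days < 120 days ✗ → not eligible.
Legal Services Plan — service 61 days < 18 months (≈540 days) ✗ → not eligible.

Identity Protection Plan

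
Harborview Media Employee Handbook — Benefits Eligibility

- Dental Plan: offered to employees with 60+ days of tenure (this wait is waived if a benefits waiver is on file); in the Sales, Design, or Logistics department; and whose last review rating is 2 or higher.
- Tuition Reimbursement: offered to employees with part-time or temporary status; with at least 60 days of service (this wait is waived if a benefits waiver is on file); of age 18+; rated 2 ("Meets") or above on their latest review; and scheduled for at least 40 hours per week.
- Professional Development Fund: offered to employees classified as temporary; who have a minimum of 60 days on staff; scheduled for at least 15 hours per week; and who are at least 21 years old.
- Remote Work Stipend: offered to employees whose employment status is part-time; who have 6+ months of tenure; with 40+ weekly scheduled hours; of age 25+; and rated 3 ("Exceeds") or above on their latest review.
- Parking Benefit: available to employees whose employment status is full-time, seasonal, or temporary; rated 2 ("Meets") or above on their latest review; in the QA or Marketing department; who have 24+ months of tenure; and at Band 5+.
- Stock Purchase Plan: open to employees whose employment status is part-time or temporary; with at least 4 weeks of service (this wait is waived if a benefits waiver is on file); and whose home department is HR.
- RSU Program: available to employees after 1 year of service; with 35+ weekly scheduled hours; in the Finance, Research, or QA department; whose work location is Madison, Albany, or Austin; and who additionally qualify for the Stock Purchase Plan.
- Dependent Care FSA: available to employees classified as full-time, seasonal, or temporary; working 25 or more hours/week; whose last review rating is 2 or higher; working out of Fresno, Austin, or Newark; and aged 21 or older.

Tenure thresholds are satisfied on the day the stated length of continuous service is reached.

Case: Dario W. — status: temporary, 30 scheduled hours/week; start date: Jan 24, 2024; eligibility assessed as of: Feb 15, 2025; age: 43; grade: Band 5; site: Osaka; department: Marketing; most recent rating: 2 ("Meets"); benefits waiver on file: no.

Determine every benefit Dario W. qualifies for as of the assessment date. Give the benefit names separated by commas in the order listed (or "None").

Professional Development Fund

Service from Jan 24, 2024 to Feb 15, 2025: 388 days.
Dental Plan — no waiver, service 388 days ≥ 60 days ✓; dept Marketing ✗ → not eligible.
Tuition Reimbursement — status temporary ✓; no waiver, service 388 days ≥ 60 days ✓; age 43 ≥ 18 ✓; rating 2 ≥ 2 ✓; 30 hrs/wk < 40 ✗ → not eligible.
Professional Development Fund — status temporary ✓; service 388 days ≥ 60 days ✓; 30 hrs/wk ≥ 15 ✓; age 43 ≥ 21 ✓ → eligible.
Remote Work Stipend — status temporary ✗ (requires part-time) → not eligible.
Parking Benefit — status temporary ✓; rating 2 ≥ 2 ✓; dept Marketing ✓; service 388 days < 24 months (≈720 days) ✗ → not eligible.
Stock Purchase Plan — status temporary ✓; no waiver, service 388 days ≥ 4 weeks (≈28 days) ✓; dept Marketing ✗ → not eligible.
RSU Program — service 388 days ≥ 1 year (≈365 days) ✓; 30 hrs/wk < 35 ✗ → not eligible.
Dependent Care FSA — status temporary ✓; 30 hrs/wk ≥ 25 ✓; rating 2 ≥ 2 ✓; site Osaka ✗ (not Fresno, Austin, or Newark) → not eligible.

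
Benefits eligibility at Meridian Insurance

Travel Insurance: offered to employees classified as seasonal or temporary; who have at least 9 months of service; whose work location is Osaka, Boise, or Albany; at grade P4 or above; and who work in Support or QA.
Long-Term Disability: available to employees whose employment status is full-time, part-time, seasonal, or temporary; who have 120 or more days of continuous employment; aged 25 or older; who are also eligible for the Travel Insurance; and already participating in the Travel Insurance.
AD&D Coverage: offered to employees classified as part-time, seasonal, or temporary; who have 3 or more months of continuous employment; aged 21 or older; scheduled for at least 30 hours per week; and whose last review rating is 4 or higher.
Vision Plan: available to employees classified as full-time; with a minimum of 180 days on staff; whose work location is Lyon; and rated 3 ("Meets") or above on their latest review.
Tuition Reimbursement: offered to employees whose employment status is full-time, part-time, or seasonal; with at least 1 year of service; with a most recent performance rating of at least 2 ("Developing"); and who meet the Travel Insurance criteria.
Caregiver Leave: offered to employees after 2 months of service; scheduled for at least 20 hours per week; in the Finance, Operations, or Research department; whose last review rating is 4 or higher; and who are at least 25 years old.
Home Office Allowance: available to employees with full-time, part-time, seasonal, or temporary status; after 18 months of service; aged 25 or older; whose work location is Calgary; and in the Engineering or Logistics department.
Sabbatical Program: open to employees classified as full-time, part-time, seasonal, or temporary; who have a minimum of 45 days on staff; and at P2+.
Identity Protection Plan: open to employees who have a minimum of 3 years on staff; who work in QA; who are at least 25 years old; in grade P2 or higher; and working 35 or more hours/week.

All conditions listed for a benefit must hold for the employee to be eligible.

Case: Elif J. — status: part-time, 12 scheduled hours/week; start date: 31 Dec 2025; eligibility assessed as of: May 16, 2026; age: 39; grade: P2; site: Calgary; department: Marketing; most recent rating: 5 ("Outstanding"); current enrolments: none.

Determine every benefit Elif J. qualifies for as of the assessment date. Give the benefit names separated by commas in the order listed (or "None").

Service from 31 Dec 2025 to May 16, 2026: 136 days.
Travel Insurance — status part-time ✗ (requires seasonal or temporary) → not eligible.
Long-Term Disability — status part-time ✓; service 136 days ≥ 120 days ✓; age 39 ≥ 25 ✓; not eligible for Travel Insurance ✗ → not eligible.
AD&D Coverage — status part-time ✓; service 136 days ≥ 3 months (≈90 days) ✓; age 39 ≥ 21 ✓; 12 hrs/wk < 30 ✗ → not eligible.
Vision Plan — status part-time ✗ (requires full-time) → not eligible.
Tuition Reimbursement — status part-time ✓; service 136 days < 1 year (≈365 days) ✗ → not eligible.
Caregiver Leave — service 136 days ≥ 2 months (≈60 days) ✓; 12 hrs/wk < 20 ✗ → not eligible.
Home Office Allowance — status part-time ✓; service 136 days < 18 months (≈540 days) ✗ → not eligible.
Sabbatical Program — status part-time ✓; service 136 days ≥ 45 days ✓; grade P2 ≥ P2 ✓ → eligible.
Identity Protection Plan — service 136 days < 3 years (≈1095 days) ✗ → not eligible.

Sabbatical Program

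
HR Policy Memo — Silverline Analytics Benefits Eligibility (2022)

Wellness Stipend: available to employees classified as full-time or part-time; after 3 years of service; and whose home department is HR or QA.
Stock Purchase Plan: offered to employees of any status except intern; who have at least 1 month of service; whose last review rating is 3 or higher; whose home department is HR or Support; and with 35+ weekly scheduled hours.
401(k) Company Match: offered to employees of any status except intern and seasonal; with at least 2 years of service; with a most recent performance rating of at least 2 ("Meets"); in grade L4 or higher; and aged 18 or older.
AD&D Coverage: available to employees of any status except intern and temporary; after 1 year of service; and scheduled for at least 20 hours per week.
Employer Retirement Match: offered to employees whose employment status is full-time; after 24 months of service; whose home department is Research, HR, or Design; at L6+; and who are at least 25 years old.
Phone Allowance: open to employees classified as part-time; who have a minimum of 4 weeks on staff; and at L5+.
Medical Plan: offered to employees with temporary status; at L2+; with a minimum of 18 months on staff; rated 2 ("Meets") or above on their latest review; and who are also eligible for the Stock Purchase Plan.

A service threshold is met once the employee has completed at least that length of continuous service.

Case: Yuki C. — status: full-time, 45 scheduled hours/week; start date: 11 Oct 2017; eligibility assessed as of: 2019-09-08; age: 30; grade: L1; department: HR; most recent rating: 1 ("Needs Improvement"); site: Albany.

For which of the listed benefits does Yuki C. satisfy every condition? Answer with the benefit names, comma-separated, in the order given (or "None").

AD&D Coverage

Service from 11 Oct 2017 to 2019-09-08: 697 days.
Wellness Stipend — status full-time ✓; service 697 days < 3 years (≈1095 days) ✗ → not eligible.
Stock Purchase Plan — status full-time ✓ (not excluded); service 697 days ≥ 1 month (≈30 days) ✓; rating 1 < 3 ✗ → not eligible.
401(k) Company Match — status full-time ✓ (not excluded); service 697 days < 2 years (≈730 days) ✗ → not eligible.
AD&D Coverage — status full-time ✓ (not excluded); service 697 days ≥ 1 year (≈365 days) ✓; 45 hrs/wk ≥ 20 ✓ → eligible.
Employer Retirement Match — status full-time ✓; service 697 days < 24 months (≈720 days) ✗ → not eligible.
Phone Allowance — status full-time ✗ (requires part-time) → not eligible.
Medical Plan — status full-time ✗ (requires temporary) → not eligible.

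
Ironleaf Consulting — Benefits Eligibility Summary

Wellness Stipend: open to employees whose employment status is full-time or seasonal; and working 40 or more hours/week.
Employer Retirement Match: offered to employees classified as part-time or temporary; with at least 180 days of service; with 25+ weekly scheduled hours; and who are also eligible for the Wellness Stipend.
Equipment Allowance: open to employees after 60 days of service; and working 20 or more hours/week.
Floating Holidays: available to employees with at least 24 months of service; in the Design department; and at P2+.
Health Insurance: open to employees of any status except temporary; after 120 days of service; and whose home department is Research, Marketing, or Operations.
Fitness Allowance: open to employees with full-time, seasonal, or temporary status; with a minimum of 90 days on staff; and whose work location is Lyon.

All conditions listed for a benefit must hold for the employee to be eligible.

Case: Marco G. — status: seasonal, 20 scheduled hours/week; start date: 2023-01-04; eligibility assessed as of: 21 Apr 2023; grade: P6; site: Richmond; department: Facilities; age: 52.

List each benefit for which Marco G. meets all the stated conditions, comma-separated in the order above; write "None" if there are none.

Service from 2023-01-04 to 21 Apr 2023: 107 days.
Wellness Stipend — status seasonal ✓; 20 hrs/wk < 40 ✗ → not eligible.
Employer Retirement Match — status seasonal ✗ (requires part-time or temporary) → not eligible.
Equipment Allowance — service 107 days ≥ 60 days ✓; 20 hrs/wk ≥ 20 ✓ → eligible.
Floating Holidays — service 107 days < 24 months (≈720 days) ✗ → not eligible.
Health Insurance — status seasonal ✓ (not excluded); service 107 days < 120 days ✗ → not eligible.
Fitness Allowance — status seasonal ✓; service 107 days ≥ 90 days ✓; site Richmond ✗ (not Lyon) → not eligible.

Equipment Allowance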